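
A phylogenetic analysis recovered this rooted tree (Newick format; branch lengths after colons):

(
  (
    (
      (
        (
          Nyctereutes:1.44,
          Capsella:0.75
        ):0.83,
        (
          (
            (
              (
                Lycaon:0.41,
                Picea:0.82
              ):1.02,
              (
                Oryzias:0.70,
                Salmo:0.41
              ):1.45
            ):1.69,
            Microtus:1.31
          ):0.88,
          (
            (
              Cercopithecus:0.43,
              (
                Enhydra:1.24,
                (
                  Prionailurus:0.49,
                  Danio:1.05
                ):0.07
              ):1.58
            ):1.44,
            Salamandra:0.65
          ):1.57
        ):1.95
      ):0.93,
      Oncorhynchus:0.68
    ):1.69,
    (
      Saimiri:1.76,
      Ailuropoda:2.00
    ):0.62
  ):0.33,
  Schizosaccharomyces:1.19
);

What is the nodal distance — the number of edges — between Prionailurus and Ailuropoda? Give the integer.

10

The MRCA of Prionailurus and Ailuropoda is the node subtending ((((Nyctereutes,Capsella),((((Lycaon,Picea),(Oryzias,Salmo)),Microtus),((Cercopithecus,(Enhydra,(Prionailurus,Danio))),Salamandra))),Oncorhynchus),(Saimiri,Ailuropoda)).
From Prionailurus up to that node: 8 branches. From Ailuropoda up to the same node: 2 branches. Total: 8 + 2 = 10.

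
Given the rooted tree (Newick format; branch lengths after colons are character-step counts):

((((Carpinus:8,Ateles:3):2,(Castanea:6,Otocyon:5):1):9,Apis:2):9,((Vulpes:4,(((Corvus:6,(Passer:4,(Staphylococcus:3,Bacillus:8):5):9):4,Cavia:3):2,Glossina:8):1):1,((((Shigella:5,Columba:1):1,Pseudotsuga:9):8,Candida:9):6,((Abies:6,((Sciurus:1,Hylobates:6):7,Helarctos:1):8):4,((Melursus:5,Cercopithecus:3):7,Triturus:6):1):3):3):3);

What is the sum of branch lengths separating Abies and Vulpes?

21

The path runs Abies → … → MRCA → … → Vulpes; the MRCA is the node subtending ((Vulpes,(((Corvus,(Passer,(Staphylococcus,Bacillus))),Cavia),Glossina)),((((Shigella,Columba),Pseudotsuga),Candida),((Abies,((Sciurus,Hylobates),Helarctos)),((Melursus,Cercopithecus),Triturus)))).
Branch lengths along that path: 6 + 4 + 3 + 3 + 1 + 4 = 21.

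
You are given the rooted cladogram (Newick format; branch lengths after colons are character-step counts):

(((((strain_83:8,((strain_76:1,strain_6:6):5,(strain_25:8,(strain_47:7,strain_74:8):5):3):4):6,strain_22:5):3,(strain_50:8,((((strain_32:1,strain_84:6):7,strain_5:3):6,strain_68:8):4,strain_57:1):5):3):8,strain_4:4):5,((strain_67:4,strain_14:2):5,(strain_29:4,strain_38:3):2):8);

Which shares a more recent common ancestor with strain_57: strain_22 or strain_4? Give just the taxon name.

The MRCA of strain_57 and strain_22 subtends (((strain_83,((strain_76,strain_6),(strain_25,(strain_47,strain_74)))),strain_22),(strain_50,((((strain_32,strain_84),strain_5),strain_68),strain_57))) (13 taxa).
The MRCA of strain_57 and strain_4 subtends ((((strain_83,((strain_76,strain_6),(strain_25,(strain_47,strain_74)))),strain_22),(strain_50,((((strain_32,strain_84),strain_5),strain_68),strain_57))),strain_4) (14 taxa).
The first is nested inside the second, so strain_57 shares a more recent common ancestor with strain_22.

strain_22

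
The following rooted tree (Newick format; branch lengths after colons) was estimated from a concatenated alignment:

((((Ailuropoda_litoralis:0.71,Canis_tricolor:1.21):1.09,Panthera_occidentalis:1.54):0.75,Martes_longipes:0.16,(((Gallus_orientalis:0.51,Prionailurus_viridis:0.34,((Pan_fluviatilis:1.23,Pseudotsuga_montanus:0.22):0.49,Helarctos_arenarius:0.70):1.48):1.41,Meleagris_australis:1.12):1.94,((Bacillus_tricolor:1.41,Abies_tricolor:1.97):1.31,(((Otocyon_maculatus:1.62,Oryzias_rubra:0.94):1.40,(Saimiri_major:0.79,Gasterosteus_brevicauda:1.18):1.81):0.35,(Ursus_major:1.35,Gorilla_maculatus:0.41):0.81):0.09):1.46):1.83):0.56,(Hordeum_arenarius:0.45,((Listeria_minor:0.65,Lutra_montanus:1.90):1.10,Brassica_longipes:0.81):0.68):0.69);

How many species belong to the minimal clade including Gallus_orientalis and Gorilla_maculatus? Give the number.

14

The MRCA of Gallus_orientalis and Gorilla_maculatus is the node subtending (((Gallus_orientalis,Prionailurus_viridis,((Pan_fluviatilis,Pseudotsuga_montanus),Helarctos_arenarius)),Meleagris_australis),((Bacillus_tricolor,Abies_tricolor),(((Otocyon_maculatus,Oryzias_rubra),(Saimiri_major,Gasterosteus_brevicauda)),(Ursus_major,Gorilla_maculatus)))).
That clade contains 14 terminal taxa: Abies_tricolor, Bacillus_tricolor, Gallus_orientalis, Gasterosteus_brevicauda, Gorilla_maculatus, Helarctos_arenarius, Meleagris_australis, Oryzias_rubra, Otocyon_maculatus, Pan_fluviatilis, Prionailurus_viridis, Pseudotsuga_montanus, Saimiri_major, Ursus_major.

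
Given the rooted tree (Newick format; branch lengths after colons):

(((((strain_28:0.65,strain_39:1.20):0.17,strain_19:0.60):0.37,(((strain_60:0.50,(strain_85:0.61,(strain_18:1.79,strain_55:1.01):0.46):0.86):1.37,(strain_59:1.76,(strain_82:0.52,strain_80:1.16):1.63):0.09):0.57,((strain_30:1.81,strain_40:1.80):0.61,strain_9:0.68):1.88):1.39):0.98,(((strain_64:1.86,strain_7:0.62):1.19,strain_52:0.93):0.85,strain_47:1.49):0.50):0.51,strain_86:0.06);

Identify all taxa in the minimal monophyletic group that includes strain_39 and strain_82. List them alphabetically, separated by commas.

strain_18, strain_19, strain_28, strain_30, strain_39, strain_40, strain_55, strain_59, strain_60, strain_80, strain_82, strain_85, strain_9

Tracing strain_39: it sits inside (strain_28,strain_39).
Tracing strain_82: it sits inside (strain_82,strain_80).
The smallest clade enclosing both is (((strain_28,strain_39),strain_19),(((strain_60,(strain_85,(strain_18,strain_55))),(strain_59,(strain_82,strain_80))),((strain_30,strain_40),strain_9))); the answer is its 13 terminal taxa in alphabetical order.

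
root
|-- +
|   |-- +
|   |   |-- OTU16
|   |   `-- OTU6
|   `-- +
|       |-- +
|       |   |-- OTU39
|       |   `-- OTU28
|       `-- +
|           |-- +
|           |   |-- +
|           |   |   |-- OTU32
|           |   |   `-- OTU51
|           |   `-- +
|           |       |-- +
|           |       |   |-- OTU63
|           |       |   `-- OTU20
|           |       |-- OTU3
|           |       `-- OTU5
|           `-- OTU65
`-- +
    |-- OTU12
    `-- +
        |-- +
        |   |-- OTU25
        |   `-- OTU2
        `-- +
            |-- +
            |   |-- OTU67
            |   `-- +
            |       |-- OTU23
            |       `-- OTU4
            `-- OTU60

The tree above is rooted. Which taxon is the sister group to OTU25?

OTU25 attaches to the tree at the node subtending (OTU25,OTU2).
The other lineage descending from that same node — the sister group — is the single tip OTU2.

OTU2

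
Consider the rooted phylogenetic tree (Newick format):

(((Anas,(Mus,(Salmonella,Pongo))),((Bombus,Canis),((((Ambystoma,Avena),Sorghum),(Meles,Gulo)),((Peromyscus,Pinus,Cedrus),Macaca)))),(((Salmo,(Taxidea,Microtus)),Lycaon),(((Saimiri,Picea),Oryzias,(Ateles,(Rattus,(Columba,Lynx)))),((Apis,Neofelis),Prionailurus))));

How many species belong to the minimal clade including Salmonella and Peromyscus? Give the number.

The MRCA of Salmonella and Peromyscus is the node subtending ((Anas,(Mus,(Salmonella,Pongo))),((Bombus,Canis),((((Ambystoma,Avena),Sorghum),(Meles,Gulo)),((Peromyscus,Pinus,Cedrus),Macaca)))).
That clade contains 15 terminal taxa: Ambystoma, Anas, Avena, Bombus, Canis, Cedrus, Gulo, Macaca, Meles, Mus, Peromyscus, Pinus, Pongo, Salmonella, Sorghum.

15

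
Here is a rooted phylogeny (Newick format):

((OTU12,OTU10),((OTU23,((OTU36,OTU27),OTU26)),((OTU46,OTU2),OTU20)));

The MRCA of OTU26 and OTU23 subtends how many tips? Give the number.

4

The MRCA of OTU26 and OTU23 is the node subtending (OTU23,((OTU36,OTU27),OTU26)).
That clade contains 4 terminal taxa: OTU23, OTU26, OTU27, OTU36.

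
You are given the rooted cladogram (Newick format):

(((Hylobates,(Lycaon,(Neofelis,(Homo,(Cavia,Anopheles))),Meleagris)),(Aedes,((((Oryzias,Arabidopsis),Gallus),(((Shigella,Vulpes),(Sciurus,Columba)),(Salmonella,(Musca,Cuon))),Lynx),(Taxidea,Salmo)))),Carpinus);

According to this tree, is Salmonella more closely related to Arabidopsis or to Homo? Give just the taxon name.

Arabidopsis

The MRCA of Salmonella and Arabidopsis subtends (((Oryzias,Arabidopsis),Gallus),(((Shigella,Vulpes),(Sciurus,Columba)),(Salmonella,(Musca,Cuon))),Lynx) (11 taxa).
The MRCA of Salmonella and Homo subtends ((Hylobates,(Lycaon,(Neofelis,(Homo,(Cavia,Anopheles))),Meleagris)),(Aedes,((((Oryzias,Arabidopsis),Gallus),(((Shigella,Vulpes),(Sciurus,Columba)),(Salmonella,(Musca,Cuon))),Lynx),(Taxidea,Salmo)))) (21 taxa).
The first is nested inside the second, so Salmonella shares a more recent common ancestor with Arabidopsis.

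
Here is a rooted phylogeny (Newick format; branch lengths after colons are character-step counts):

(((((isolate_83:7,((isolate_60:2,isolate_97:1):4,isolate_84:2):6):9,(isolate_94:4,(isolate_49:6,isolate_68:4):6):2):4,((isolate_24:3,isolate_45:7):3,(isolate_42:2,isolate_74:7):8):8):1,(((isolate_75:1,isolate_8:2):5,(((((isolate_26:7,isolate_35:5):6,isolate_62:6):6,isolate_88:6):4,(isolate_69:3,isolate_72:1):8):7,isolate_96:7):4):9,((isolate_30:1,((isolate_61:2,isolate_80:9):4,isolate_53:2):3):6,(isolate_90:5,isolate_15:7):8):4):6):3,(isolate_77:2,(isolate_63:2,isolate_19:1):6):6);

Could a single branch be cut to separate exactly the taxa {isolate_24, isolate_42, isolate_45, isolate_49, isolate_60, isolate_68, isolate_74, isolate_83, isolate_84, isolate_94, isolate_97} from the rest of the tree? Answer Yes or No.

Yes

The most recent common ancestor of these taxa subtends (((isolate_83,((isolate_60,isolate_97),isolate_84)),(isolate_94,(isolate_49,isolate_68))),((isolate_24,isolate_45),(isolate_42,isolate_74))).
That clade has exactly 11 tips — every listed taxon and nothing else — so the group is monophyletic.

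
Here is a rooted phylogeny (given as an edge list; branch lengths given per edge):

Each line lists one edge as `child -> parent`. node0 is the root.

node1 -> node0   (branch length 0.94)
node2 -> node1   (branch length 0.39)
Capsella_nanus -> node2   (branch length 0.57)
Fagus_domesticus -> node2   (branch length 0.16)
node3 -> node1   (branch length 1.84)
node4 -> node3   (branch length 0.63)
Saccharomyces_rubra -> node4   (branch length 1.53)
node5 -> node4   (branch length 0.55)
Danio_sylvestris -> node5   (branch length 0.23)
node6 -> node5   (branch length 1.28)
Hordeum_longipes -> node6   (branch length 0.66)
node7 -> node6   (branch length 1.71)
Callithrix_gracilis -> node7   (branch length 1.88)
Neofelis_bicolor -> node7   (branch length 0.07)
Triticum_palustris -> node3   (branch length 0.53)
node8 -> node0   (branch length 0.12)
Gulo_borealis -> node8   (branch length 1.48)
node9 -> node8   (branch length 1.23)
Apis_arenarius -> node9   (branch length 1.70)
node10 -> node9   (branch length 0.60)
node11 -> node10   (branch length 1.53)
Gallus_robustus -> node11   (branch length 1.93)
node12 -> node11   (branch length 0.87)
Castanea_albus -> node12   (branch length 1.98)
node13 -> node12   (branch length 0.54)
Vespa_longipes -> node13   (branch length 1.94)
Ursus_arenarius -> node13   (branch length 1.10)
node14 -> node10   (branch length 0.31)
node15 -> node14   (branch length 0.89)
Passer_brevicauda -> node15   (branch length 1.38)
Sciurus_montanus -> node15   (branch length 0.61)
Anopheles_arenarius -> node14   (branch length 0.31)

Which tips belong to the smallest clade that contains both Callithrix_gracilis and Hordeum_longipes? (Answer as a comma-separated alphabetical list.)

Tracing Callithrix_gracilis: it sits inside (Callithrix_gracilis,Neofelis_bicolor).
Tracing Hordeum_longipes: it sits inside (Hordeum_longipes,(Callithrix_gracilis,Neofelis_bicolor)).
The smallest clade enclosing both is (Hordeum_longipes,(Callithrix_gracilis,Neofelis_bicolor)); the answer is its 3 terminal taxa in alphabetical order.

Callithrix_gracilis, Hordeum_longipes, Neofelis_bicolor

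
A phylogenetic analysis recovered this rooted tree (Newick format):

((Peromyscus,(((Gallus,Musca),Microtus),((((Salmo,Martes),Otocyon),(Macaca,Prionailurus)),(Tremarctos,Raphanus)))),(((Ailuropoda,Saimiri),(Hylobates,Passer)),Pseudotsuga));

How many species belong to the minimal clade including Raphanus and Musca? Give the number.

10

The MRCA of Raphanus and Musca is the node subtending (((Gallus,Musca),Microtus),((((Salmo,Martes),Otocyon),(Macaca,Prionailurus)),(Tremarctos,Raphanus))).
That clade contains 10 terminal taxa: Gallus, Macaca, Martes, Microtus, Musca, Otocyon, Prionailurus, Raphanus, Salmo, Tremarctos.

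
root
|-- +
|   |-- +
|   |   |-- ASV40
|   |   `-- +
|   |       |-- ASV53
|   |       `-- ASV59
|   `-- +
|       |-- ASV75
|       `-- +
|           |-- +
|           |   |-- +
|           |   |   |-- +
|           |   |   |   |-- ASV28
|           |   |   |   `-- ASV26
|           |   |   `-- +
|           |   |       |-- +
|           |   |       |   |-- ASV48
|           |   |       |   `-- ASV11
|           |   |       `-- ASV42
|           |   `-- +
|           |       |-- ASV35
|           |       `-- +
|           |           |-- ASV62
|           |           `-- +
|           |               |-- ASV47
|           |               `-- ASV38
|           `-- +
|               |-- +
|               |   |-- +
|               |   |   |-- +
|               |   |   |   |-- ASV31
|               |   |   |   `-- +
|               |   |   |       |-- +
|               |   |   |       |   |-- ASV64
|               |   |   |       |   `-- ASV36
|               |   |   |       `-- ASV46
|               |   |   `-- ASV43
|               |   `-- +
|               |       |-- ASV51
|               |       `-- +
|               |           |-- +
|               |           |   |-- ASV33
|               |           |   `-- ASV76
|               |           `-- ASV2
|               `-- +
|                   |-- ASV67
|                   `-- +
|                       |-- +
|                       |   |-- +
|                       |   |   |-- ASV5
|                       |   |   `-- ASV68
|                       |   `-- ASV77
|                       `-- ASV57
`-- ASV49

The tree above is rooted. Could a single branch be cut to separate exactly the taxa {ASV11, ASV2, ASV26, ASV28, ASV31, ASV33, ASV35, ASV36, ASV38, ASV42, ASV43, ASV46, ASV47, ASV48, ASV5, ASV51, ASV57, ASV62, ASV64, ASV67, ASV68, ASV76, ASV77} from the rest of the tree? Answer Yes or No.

Yes

The most recent common ancestor of these taxa subtends ((((ASV28,ASV26),((ASV48,ASV11),ASV42)),(ASV35,(ASV62,(ASV47,ASV38)))),((((ASV31,((ASV64,ASV36),ASV46)),ASV43),(ASV51,((ASV33,ASV76),ASV2))),(ASV67,(((ASV5,ASV68),ASV77),ASV57)))).
That clade has exactly 23 tips — every listed taxon and nothing else — so the group is monophyletic.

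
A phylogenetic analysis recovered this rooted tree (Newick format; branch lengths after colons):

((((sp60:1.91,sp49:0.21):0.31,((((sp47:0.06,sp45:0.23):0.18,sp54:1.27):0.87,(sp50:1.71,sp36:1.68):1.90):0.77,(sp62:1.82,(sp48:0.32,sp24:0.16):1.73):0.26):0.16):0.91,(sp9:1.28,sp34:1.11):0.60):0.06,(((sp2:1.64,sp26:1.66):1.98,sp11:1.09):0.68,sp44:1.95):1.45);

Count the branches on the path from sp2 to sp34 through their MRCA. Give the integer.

7

The MRCA of sp2 and sp34 is the root of the tree.
From sp2 up to that node: 4 branches. From sp34 up to the same node: 3 branches. Total: 4 + 3 = 7.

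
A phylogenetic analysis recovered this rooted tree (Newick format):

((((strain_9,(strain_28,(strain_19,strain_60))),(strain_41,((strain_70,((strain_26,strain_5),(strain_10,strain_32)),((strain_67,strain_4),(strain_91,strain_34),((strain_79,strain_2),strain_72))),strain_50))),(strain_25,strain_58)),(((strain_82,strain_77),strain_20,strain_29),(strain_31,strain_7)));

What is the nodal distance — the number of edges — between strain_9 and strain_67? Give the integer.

The MRCA of strain_9 and strain_67 is the node subtending ((strain_9,(strain_28,(strain_19,strain_60))),(strain_41,((strain_70,((strain_26,strain_5),(strain_10,strain_32)),((strain_67,strain_4),(strain_91,strain_34),((strain_79,strain_2),strain_72))),strain_50))).
From strain_9 up to that node: 2 branches. From strain_67 up to the same node: 6 branches. Total: 2 + 6 = 8.

8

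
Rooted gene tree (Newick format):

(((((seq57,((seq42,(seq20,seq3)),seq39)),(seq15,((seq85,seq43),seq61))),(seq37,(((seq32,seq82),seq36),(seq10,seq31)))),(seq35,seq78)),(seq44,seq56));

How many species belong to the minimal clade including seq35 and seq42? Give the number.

The MRCA of seq35 and seq42 is the node subtending ((((seq57,((seq42,(seq20,seq3)),seq39)),(seq15,((seq85,seq43),seq61))),(seq37,(((seq32,seq82),seq36),(seq10,seq31)))),(seq35,seq78)).
That clade contains 17 terminal taxa: seq10, seq15, seq20, seq3, seq31, seq32, seq35, seq36, seq37, seq39, seq42, seq43, seq57, seq61, seq78, seq82, seq85.

17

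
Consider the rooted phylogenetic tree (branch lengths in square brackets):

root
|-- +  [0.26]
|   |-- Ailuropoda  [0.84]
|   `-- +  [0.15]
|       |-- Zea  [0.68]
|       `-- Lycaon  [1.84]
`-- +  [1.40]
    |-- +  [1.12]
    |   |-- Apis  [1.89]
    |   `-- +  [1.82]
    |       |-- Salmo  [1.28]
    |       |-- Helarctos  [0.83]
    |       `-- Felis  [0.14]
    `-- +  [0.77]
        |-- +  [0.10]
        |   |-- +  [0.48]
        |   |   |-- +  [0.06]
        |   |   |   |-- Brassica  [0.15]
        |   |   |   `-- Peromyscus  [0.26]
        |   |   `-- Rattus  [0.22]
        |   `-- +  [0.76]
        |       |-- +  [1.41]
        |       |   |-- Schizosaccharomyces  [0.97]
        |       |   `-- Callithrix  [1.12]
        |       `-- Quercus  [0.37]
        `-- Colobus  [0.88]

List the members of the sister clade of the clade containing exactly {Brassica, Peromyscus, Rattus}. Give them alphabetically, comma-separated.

The clade containing exactly {Brassica, Peromyscus, Rattus} attaches to the tree at the node subtending (((Brassica,Peromyscus),Rattus),((Schizosaccharomyces,Callithrix),Quercus)).
The other lineage descending from that same node — the sister group — is ((Schizosaccharomyces,Callithrix),Quercus); its 3 tips in alphabetical order are the answer.

Callithrix, Quercus, Schizosaccharomyces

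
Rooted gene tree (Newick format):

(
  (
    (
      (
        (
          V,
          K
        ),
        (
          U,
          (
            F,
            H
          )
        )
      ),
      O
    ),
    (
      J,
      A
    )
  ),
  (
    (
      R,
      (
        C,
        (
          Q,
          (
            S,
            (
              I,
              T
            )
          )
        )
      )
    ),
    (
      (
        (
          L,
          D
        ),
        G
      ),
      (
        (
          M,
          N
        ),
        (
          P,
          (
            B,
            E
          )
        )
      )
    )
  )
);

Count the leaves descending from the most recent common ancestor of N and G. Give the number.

The MRCA of N and G is the node subtending (((L,D),G),((M,N),(P,(B,E)))).
That clade contains 8 terminal taxa: B, D, E, G, L, M, N, P.

8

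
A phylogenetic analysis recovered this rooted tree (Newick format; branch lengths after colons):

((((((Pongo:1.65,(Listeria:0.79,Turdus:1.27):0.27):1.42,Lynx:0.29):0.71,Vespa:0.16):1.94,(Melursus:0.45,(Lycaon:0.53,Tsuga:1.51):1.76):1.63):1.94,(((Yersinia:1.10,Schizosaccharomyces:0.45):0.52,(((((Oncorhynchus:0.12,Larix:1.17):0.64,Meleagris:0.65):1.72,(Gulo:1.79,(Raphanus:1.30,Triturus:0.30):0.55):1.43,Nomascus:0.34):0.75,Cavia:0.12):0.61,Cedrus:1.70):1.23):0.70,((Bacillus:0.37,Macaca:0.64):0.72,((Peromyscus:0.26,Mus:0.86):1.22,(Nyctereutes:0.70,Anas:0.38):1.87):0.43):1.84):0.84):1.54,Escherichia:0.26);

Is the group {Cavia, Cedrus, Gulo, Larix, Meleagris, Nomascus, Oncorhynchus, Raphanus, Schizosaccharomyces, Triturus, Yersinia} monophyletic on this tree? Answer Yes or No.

The most recent common ancestor of these taxa subtends ((Yersinia,Schizosaccharomyces),(((((Oncorhynchus,Larix),Meleagris),(Gulo,(Raphanus,Triturus)),Nomascus),Cavia),Cedrus)).
That clade has exactly 11 tips — every listed taxon and nothing else — so the group is monophyletic.

Yes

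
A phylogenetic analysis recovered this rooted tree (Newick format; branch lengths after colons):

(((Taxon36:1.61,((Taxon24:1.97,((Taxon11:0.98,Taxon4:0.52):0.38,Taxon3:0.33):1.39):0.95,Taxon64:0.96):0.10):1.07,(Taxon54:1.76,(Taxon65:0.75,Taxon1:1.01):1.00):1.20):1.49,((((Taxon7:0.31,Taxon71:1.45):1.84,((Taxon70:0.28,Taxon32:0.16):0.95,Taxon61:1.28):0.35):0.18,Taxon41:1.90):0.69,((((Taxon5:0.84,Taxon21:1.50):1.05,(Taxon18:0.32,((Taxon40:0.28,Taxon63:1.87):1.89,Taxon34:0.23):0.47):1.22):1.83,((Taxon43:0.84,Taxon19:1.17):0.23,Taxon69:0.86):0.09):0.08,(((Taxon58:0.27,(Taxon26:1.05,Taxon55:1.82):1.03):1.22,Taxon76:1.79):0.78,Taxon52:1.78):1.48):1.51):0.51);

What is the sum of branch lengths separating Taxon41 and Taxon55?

The path runs Taxon41 → … → MRCA → … → Taxon55; the MRCA is the node subtending ((((Taxon7,Taxon71),((Taxon70,Taxon32),Taxon61)),Taxon41),((((Taxon5,Taxon21),(Taxon18,((Taxon40,Taxon63),Taxon34))),((Taxon43,Taxon19),Taxon69)),(((Taxon58,(Taxon26,Taxon55)),Taxon76),Taxon52))).
Branch lengths along that path: 1.90 + 0.69 + 1.51 + 1.48 + 0.78 + 1.22 + 1.03 + 1.82 = 10.43.

10.43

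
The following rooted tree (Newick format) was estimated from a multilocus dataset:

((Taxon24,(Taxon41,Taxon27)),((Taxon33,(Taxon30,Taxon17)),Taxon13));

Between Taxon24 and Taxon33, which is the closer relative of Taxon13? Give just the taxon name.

Taxon33

The MRCA of Taxon13 and Taxon33 subtends ((Taxon33,(Taxon30,Taxon17)),Taxon13) (4 taxa).
The MRCA of Taxon13 and Taxon24 is the root, subtending the entire tree (7 taxa).
The first is nested inside the second, so Taxon13 shares a more recent common ancestor with Taxon33.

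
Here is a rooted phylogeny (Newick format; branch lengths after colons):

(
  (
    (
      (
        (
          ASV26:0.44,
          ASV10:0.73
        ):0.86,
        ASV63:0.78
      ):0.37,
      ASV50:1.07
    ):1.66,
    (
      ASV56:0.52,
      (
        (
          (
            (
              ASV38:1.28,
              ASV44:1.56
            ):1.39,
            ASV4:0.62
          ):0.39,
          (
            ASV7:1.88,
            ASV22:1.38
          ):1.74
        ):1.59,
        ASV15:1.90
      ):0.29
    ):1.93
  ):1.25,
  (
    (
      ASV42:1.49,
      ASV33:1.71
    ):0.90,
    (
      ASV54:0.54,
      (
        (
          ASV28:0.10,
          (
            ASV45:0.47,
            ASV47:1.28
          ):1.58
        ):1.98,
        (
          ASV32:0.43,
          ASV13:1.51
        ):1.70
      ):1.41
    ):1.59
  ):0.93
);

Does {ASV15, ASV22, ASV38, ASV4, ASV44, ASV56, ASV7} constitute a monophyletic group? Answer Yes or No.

The most recent common ancestor of these taxa subtends (ASV56,((((ASV38,ASV44),ASV4),(ASV7,ASV22)),ASV15)).
That clade has exactly 7 tips — every listed taxon and nothing else — so the group is monophyletic.

Yes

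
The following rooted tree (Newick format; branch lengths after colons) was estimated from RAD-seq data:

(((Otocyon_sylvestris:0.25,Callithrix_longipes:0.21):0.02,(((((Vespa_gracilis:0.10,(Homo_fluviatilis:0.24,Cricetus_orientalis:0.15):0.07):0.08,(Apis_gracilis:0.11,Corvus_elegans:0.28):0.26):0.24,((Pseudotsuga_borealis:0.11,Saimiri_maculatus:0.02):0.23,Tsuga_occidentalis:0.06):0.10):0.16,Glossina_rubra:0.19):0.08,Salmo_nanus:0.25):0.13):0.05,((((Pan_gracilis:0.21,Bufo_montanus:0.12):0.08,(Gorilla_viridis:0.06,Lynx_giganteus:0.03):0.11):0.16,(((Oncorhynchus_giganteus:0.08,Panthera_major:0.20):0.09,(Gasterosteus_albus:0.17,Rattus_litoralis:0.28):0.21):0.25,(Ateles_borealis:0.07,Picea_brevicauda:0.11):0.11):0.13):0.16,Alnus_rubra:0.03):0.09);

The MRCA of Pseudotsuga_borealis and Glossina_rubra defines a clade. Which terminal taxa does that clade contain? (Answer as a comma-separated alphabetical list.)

Apis_gracilis, Corvus_elegans, Cricetus_orientalis, Glossina_rubra, Homo_fluviatilis, Pseudotsuga_borealis, Saimiri_maculatus, Tsuga_occidentalis, Vespa_gracilis

Tracing Pseudotsuga_borealis: it sits inside (Pseudotsuga_borealis,Saimiri_maculatus).
Tracing Glossina_rubra: it sits inside ((((Vespa_gracilis,(Homo_fluviatilis,Cricetus_orientalis)),(Apis_gracilis,Corvus_elegans)),((Pseudotsuga_borealis,Saimiri_maculatus),Tsuga_occidentalis)),Glossina_rubra).
The smallest clade enclosing both is ((((Vespa_gracilis,(Homo_fluviatilis,Cricetus_orientalis)),(Apis_gracilis,Corvus_elegans)),((Pseudotsuga_borealis,Saimiri_maculatus),Tsuga_occidentalis)),Glossina_rubra); the answer is its 9 terminal taxa in alphabetical order.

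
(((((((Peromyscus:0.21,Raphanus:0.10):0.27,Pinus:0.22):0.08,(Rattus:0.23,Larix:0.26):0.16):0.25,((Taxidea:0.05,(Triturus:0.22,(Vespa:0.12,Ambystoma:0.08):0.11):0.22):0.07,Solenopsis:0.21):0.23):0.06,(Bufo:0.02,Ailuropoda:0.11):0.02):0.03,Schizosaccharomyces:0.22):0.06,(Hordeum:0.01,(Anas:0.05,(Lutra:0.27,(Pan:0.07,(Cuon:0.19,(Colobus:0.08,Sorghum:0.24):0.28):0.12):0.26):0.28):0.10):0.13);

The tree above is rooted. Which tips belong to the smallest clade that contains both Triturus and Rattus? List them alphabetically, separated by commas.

Tracing Triturus: it sits inside (Triturus,(Vespa,Ambystoma)).
Tracing Rattus: it sits inside (Rattus,Larix).
The smallest clade enclosing both is ((((Peromyscus,Raphanus),Pinus),(Rattus,Larix)),((Taxidea,(Triturus,(Vespa,Ambystoma))),Solenopsis)); the answer is its 10 terminal taxa in alphabetical order.

Ambystoma, Larix, Peromyscus, Pinus, Raphanus, Rattus, Solenopsis, Taxidea, Triturus, Vespa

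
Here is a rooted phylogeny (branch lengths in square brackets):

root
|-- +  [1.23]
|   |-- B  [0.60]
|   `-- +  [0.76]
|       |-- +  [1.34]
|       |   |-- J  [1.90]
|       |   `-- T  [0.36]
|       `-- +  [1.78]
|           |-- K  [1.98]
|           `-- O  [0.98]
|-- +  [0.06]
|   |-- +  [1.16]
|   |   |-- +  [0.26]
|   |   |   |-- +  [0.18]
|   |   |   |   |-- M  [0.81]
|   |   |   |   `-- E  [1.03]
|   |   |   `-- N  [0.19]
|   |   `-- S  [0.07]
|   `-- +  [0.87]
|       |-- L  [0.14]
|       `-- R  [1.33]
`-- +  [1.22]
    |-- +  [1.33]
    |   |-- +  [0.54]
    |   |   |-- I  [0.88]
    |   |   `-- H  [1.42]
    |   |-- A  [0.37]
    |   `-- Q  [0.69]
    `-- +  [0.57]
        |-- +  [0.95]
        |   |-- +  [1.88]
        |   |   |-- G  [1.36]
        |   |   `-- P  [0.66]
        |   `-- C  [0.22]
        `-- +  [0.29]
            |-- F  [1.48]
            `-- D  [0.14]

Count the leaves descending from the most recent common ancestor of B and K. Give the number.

The MRCA of B and K is the node subtending (B,((J,T),(K,O))).
That clade contains 5 terminal taxa: B, J, K, O, T.

5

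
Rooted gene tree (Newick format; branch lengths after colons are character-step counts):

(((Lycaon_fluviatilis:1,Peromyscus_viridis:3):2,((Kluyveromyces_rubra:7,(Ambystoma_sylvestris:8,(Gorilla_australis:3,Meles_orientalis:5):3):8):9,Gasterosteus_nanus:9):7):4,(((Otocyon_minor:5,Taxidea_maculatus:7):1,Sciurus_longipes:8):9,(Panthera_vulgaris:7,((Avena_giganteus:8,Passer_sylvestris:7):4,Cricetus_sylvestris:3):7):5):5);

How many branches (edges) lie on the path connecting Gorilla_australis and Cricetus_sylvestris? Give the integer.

10

The MRCA of Gorilla_australis and Cricetus_sylvestris is the root of the tree.
From Gorilla_australis up to that node: 6 branches. From Cricetus_sylvestris up to the same node: 4 branches. Total: 6 + 4 = 10.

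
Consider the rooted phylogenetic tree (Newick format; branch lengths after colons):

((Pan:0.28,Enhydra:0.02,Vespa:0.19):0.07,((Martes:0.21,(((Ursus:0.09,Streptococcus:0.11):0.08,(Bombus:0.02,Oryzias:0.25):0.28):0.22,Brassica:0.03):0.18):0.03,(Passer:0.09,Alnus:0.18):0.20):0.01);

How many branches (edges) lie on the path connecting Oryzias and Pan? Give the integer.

8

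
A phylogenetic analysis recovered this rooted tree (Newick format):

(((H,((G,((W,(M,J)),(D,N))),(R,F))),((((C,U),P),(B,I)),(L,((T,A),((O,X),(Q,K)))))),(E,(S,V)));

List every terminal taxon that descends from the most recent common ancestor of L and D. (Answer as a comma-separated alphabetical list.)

Tracing L: it sits inside (L,((T,A),((O,X),(Q,K)))).
Tracing D: it sits inside (D,N).
The smallest clade enclosing both is ((H,((G,((W,(M,J)),(D,N))),(R,F))),((((C,U),P),(B,I)),(L,((T,A),((O,X),(Q,K)))))); the answer is its 21 terminal taxa in alphabetical order.

A, B, C, D, F, G, H, I, J, K, L, M, N, O, P, Q, R, T, U, W, X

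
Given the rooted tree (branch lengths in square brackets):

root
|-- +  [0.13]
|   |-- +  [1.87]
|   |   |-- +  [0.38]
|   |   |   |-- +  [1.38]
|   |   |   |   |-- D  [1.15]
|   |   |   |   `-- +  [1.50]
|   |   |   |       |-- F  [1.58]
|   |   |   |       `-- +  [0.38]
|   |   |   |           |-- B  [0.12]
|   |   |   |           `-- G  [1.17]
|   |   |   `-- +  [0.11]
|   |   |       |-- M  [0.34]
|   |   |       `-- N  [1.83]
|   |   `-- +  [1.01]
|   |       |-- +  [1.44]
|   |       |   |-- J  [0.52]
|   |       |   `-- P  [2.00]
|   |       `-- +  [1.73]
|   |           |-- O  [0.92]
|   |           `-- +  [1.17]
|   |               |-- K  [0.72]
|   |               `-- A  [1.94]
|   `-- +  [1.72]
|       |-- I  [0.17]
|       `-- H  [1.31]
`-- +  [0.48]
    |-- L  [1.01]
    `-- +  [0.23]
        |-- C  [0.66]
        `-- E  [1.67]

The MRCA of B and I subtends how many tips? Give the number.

The MRCA of B and I is the node subtending ((((D,(F,(B,G))),(M,N)),((J,P),(O,(K,A)))),(I,H)).
That clade contains 13 terminal taxa: A, B, D, F, G, H, I, J, K, M, N, O, P.

13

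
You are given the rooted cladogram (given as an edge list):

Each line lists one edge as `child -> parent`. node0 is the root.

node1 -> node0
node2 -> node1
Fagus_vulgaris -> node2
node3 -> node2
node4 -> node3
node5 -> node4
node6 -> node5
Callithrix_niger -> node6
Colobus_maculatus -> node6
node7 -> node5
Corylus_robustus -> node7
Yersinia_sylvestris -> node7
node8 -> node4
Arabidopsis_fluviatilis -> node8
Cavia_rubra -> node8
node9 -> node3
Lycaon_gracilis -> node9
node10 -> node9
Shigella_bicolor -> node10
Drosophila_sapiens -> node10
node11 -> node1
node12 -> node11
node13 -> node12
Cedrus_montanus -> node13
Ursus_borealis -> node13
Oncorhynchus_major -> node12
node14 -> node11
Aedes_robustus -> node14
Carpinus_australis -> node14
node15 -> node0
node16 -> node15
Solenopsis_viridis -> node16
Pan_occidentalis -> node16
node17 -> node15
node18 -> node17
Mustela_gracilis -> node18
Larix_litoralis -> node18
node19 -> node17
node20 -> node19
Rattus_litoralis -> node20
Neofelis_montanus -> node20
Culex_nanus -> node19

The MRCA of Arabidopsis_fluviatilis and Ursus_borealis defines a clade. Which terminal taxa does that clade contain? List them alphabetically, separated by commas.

Aedes_robustus, Arabidopsis_fluviatilis, Callithrix_niger, Carpinus_australis, Cavia_rubra, Cedrus_montanus, Colobus_maculatus, Corylus_robustus, Drosophila_sapiens, Fagus_vulgaris, Lycaon_gracilis, Oncorhynchus_major, Shigella_bicolor, Ursus_borealis, Yersinia_sylvestris

Tracing Arabidopsis_fluviatilis: it sits inside (Arabidopsis_fluviatilis,Cavia_rubra).
Tracing Ursus_borealis: it sits inside (Cedrus_montanus,Ursus_borealis).
The smallest clade enclosing both is ((Fagus_vulgaris,((((Callithrix_niger,Colobus_maculatus),(Corylus_robustus,Yersinia_sylvestris)),(Arabidopsis_fluviatilis,Cavia_rubra)),(Lycaon_gracilis,(Shigella_bicolor,Drosophila_sapiens)))),(((Cedrus_montanus,Ursus_borealis),Oncorhynchus_major),(Aedes_robustus,Carpinus_australis))); the answer is its 15 terminal taxa in alphabetical order.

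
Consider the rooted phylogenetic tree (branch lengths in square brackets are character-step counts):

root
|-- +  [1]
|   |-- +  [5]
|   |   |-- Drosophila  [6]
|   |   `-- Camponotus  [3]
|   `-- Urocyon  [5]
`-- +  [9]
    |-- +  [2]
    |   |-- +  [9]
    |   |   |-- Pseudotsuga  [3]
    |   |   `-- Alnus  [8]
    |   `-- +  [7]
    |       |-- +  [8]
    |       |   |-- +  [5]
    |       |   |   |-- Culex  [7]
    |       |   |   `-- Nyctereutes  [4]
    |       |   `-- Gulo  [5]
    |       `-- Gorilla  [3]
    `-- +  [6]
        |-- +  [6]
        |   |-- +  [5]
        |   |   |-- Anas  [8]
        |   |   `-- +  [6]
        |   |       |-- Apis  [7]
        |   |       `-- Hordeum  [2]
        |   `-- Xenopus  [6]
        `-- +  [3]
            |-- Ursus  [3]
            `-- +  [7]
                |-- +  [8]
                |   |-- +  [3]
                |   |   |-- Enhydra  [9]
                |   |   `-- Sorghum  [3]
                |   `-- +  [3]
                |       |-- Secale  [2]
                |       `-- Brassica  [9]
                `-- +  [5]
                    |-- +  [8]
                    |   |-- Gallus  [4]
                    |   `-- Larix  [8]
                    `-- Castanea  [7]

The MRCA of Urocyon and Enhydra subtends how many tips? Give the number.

The MRCA of Urocyon and Enhydra is the root, so the clade is the entire tree.
That clade contains 21 terminal taxa: Alnus, Anas, Apis, Brassica, Camponotus, Castanea, Culex, Drosophila, Enhydra, Gallus, Gorilla, Gulo, Hordeum, Larix, Nyctereutes, Pseudotsuga, Secale, Sorghum, Urocyon, Ursus, Xenopus.

21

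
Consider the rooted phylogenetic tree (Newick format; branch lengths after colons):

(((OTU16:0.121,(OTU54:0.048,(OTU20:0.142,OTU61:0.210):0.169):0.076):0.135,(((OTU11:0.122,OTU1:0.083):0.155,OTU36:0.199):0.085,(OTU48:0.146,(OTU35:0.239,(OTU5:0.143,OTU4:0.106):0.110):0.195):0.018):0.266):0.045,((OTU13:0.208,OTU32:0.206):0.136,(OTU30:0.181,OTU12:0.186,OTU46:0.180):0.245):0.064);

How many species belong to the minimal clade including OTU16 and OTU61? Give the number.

4

The MRCA of OTU16 and OTU61 is the node subtending (OTU16,(OTU54,(OTU20,OTU61))).
That clade contains 4 terminal taxa: OTU16, OTU20, OTU54, OTU61.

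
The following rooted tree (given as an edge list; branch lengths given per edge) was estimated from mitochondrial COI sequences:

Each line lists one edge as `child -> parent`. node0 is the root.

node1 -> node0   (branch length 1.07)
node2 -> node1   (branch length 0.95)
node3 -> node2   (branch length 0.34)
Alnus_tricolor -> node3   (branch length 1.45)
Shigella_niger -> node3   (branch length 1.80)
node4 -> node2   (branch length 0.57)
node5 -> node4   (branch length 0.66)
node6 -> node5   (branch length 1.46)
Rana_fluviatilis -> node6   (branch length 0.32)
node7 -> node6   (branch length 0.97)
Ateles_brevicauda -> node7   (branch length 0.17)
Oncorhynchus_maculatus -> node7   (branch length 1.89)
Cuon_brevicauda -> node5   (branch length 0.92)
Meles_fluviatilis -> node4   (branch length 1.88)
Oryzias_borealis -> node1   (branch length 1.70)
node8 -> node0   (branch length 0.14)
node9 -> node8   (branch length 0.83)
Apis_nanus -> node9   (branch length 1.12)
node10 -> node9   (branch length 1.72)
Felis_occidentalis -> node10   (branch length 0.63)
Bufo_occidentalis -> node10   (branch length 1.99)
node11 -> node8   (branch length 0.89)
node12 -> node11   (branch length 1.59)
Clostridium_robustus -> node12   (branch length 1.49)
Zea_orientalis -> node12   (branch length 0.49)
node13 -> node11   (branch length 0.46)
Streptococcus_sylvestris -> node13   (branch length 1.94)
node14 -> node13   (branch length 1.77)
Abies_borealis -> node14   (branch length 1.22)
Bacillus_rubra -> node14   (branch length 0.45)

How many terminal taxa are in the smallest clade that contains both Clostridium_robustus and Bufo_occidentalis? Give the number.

The MRCA of Clostridium_robustus and Bufo_occidentalis is the node subtending ((Apis_nanus,(Felis_occidentalis,Bufo_occidentalis)),((Clostridium_robustus,Zea_orientalis),(Streptococcus_sylvestris,(Abies_borealis,Bacillus_rubra)))).
That clade contains 8 terminal taxa: Abies_borealis, Apis_nanus, Bacillus_rubra, Bufo_occidentalis, Clostridium_robustus, Felis_occidentalis, Streptococcus_sylvestris, Zea_orientalis.

8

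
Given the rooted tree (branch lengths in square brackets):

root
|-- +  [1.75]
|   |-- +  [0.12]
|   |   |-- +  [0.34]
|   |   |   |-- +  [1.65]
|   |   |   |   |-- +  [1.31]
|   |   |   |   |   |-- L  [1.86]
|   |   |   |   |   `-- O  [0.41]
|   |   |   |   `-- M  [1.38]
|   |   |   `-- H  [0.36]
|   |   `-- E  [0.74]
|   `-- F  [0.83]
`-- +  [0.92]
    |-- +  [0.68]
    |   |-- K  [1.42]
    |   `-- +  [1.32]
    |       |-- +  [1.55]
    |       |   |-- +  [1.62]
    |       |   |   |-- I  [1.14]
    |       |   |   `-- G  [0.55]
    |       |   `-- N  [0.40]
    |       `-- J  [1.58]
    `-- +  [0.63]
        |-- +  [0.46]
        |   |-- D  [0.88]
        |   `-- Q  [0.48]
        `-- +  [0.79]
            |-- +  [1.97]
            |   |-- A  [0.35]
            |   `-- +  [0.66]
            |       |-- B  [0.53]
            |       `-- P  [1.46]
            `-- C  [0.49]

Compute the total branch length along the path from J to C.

5.49

The path runs J → … → MRCA → … → C; the MRCA is the node subtending ((K,(((I,G),N),J)),((D,Q),((A,(B,P)),C))).
Branch lengths along that path: 1.58 + 1.32 + 0.68 + 0.63 + 0.79 + 0.49 = 5.49.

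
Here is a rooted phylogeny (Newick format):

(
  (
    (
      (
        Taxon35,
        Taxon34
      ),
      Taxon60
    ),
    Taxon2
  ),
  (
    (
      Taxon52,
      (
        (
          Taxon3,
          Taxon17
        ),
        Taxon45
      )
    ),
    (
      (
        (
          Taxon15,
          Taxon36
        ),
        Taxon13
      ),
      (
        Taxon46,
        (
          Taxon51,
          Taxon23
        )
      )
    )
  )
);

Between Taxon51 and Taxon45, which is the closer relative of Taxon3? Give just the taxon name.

Taxon45

The MRCA of Taxon3 and Taxon45 subtends ((Taxon3,Taxon17),Taxon45) (3 taxa).
The MRCA of Taxon3 and Taxon51 subtends ((Taxon52,((Taxon3,Taxon17),Taxon45)),(((Taxon15,Taxon36),Taxon13),(Taxon46,(Taxon51,Taxon23)))) (10 taxa).
The first is nested inside the second, so Taxon3 shares a more recent common ancestor with Taxon45.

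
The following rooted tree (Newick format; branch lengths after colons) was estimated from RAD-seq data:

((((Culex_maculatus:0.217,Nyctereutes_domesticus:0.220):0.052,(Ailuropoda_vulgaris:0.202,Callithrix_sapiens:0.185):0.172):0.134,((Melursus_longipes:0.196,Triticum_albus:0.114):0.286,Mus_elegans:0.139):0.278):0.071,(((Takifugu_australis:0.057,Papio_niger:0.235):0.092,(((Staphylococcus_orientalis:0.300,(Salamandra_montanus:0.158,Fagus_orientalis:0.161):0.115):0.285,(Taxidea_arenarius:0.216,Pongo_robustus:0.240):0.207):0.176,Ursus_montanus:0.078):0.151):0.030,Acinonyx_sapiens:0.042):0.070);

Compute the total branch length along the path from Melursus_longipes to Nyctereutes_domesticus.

1.166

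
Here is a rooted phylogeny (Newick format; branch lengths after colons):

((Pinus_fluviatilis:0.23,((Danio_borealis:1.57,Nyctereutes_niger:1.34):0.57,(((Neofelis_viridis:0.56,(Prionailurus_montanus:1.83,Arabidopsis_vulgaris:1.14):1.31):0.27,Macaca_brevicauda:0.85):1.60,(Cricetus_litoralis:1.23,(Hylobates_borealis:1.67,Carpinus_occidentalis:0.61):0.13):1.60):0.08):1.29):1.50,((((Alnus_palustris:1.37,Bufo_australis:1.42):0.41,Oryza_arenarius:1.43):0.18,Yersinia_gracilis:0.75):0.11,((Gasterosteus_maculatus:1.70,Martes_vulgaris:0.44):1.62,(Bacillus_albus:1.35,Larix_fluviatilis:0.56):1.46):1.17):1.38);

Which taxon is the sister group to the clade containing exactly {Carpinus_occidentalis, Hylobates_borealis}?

The clade containing exactly {Carpinus_occidentalis, Hylobates_borealis} attaches to the tree at the node subtending (Cricetus_litoralis,(Hylobates_borealis,Carpinus_occidentalis)).
The other lineage descending from that same node — the sister group — is the single tip Cricetus_litoralis.

Cricetus_litoralis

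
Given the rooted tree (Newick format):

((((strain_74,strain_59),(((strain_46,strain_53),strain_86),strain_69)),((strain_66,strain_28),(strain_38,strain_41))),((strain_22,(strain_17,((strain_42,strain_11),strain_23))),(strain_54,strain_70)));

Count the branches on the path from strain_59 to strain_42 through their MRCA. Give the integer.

The MRCA of strain_59 and strain_42 is the root of the tree.
From strain_59 up to that node: 4 branches. From strain_42 up to the same node: 6 branches. Total: 4 + 6 = 10.

10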